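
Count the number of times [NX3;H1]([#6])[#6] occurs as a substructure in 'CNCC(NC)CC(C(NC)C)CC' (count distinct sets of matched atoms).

[NX3;H1]([#6])[#6] is the SMARTS for a secondary amine: a trivalent nitrogen with one H, bonded to two carbons.
The molecule carries 3 separate instances of an N-methylamino group (-NHCH3) meeting every constraint; each maps to a distinct set of atoms, giving 3 matches.

3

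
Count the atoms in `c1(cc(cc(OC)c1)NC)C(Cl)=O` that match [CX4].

2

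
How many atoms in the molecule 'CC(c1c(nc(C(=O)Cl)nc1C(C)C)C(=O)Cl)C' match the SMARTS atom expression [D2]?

2

The query [D2] means: atom with exactly two heavy-atom neighbours.
Check the 18 heavy atoms by environment: 2× n (aromatic, D2) → match; 4× c (aromatic, D3) → no; 4× C (D3) → no; 2× O (D1) → no; 2× Cl (D1) → no; 4× C (D1) → no.
That gives 2 matching atoms.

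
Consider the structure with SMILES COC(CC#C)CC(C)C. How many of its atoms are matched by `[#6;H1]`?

3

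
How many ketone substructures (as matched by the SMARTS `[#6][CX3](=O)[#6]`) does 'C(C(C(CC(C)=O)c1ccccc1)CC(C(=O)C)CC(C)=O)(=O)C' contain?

4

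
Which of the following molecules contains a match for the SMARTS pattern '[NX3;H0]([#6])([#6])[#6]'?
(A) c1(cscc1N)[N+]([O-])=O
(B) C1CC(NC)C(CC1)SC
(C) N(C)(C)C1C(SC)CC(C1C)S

[NX3;H0]([#6])([#6])[#6] describes a trivalent nitrogen with no H, bonded to three carbons (a tertiary amine).
(A) has a primary amino group (-NH2) but the nitrogen has H2, not H0 with three carbons.
(B) has an N-methylamino group (-NHCH3) but the nitrogen still has one H (H1), not H0.
(C) contains a dimethylamino group (-N(CH3)2), which satisfies every atom and bond constraint.
So the answer is (C).

C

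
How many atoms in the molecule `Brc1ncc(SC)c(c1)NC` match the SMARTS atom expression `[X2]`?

The query [X2] means: any atom with exactly two total connections (bonds + H).
Check the 11 heavy atoms by environment: 1× n (aromatic, X2) → match; 5× c (aromatic, X3) → no; 1× Br (X1) → no; 1× N (X3) → no; 2× C (X4) → no; 1× S (X2) → match.
Summing the matching environments: 1 + 1 = 2 matching atoms.

2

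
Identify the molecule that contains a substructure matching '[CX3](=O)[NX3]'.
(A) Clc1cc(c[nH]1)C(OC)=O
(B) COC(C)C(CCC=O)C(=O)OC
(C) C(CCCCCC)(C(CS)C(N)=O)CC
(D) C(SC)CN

C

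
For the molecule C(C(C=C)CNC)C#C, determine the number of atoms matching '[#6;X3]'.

2

Check the 9 heavy atoms by environment: 4× C (X4) → no; 2× C (X2) → no; 1× N (X3) → no; 2× C (X3) → match.
That gives 2 matching atoms.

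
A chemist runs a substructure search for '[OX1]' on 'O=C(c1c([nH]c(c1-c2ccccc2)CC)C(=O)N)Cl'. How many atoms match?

The query [OX1] means: aliphatic oxygen with one total connection — typically a carbonyl =O or an oxide.
Check the 19 heavy atoms by environment: 1× n (aromatic, X3) → no; 10× c (aromatic, X3) → no; 2× C (X3) → no; 2× O (X1) → match; 1× Cl (X1) → no; 1× N (X3) → no; 2× C (X4) → no.
That gives 2 matching atoms.

2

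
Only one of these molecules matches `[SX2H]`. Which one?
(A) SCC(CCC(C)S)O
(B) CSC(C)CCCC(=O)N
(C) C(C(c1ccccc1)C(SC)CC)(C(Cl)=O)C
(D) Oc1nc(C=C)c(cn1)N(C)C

A

[SX2H] describes an aliphatic sulfur with two connections, one being H (a thiol).
(A) contains a thiol (-SH), which satisfies every atom and bond constraint.
(B) has a methylthio ether (-SCH3) but the sulfur has H0 (bonded to two carbons), not H1.
(C) has a methylthio ether (-SCH3) but the sulfur has H0 (bonded to two carbons), not H1.
(D) has a hydroxyl group (-OH) but it is an -OH, not an -SH.
So the answer is (A).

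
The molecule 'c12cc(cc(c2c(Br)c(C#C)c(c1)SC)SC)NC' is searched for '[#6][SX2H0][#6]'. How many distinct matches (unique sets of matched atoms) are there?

2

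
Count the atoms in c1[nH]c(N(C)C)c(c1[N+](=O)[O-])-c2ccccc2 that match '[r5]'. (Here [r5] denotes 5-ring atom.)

5

The query [r5] means: r5 matches atoms in a five-membered ring.
Check the 17 heavy atoms by environment: 1× n (aromatic, in 5-ring) → match; 4× c (aromatic, in 5-ring) → match; 1× N (charge +1, acyclic) → no; 1× O (charge -1, acyclic) → no; 1× O (acyclic) → no; 1× N (acyclic) → no; 2× C (acyclic) → no; 6× c (aromatic, in 6-ring) → no.
Summing the matching environments: 1 + 4 = 5 matching atoms.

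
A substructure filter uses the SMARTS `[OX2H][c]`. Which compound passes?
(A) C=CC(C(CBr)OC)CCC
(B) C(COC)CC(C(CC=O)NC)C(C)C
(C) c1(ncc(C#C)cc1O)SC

C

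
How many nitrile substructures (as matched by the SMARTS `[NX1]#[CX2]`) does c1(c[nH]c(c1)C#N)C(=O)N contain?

1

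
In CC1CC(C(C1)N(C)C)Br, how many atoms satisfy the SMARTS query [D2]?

2

The query [D2] means: atom with exactly two heavy-atom neighbours.
Check the 10 heavy atoms by environment: 3× C (D3) → no; 2× C (D2) → match; 3× C (D1) → no; 1× N (D3) → no; 1× Br (D1) → no.
That gives 2 matching atoms.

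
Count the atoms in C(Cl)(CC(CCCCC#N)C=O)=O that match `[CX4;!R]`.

6

The query [CX4;!R] means: aliphatic carbon with four total connections, not in a ring.
Check the 13 heavy atoms by environment: 6× C (X4, acyclic) → match; 1× C (X2, acyclic) → no; 1× N (X1, acyclic) → no; 2× C (X3, acyclic) → no; 2× O (X1, acyclic) → no; 1× Cl (X1, acyclic) → no.
That gives 6 matching atoms.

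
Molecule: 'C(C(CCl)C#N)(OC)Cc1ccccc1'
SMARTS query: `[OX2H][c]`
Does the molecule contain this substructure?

The pattern [OX2H][c] describes a hydroxyl oxygen attached to an aromatic carbon — a phenol.
The closest candidate here is a methoxy ether (-OCH3), but the oxygen has H0, not H1. No other fragment satisfies the full query, so there is no match.

No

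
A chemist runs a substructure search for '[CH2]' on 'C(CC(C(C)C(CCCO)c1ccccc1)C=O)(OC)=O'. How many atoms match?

4

The query [CH2] means: aliphatic carbon with exactly two hydrogens.
Check the 21 heavy atoms by environment: 4× C (H2) → match; 4× C (H1) → no; 2× C (H3) → no; 1× O (H1) → no; 1× c (aromatic, H0) → no; 5× c (aromatic, H1) → no; 1× C (H0) → no; 3× O (H0) → no.
That gives 4 matching atoms.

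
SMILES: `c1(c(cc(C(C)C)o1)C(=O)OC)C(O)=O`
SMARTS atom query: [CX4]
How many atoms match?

4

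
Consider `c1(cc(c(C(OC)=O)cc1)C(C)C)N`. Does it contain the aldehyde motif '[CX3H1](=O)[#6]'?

The pattern [CX3H1](=O)[#6] describes an sp2 carbon with one H, double-bonded to O and single-bonded to carbon — an aldehyde.
The closest candidate here is a methyl-ester group (-C(=O)OCH3), but the carbonyl carbon has H0, not H1. No other fragment satisfies the full query, so there is no match.

No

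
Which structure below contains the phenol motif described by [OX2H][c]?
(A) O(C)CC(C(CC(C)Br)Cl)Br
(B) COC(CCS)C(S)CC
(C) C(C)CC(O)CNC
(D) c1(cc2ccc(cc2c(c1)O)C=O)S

D

[OX2H][c] describes a hydroxyl oxygen attached to an aromatic carbon (a phenol).
(A) has a methoxy ether (-OCH3) but the oxygen has H0, not H1.
(B) has a methoxy ether (-OCH3) but the oxygen has H0, not H1.
(C) has a hydroxyl group (-OH) but the -OH is on an aliphatic carbon, not an aromatic c.
(D) contains a hydroxyl group (-OH), which satisfies every atom and bond constraint.
So the answer is (D).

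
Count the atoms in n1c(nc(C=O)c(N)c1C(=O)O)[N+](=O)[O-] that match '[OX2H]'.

1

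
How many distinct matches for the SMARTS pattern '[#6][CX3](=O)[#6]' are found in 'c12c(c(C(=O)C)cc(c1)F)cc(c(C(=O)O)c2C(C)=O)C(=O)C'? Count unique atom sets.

[#6][CX3](=O)[#6] is the SMARTS for a ketone: a carbonyl carbon (no H) flanked by two carbons.
The molecule carries 3 separate instances of an acetyl/ketone group (-C(=O)CH3) meeting every constraint; each maps to a distinct set of atoms, giving 3 matches.

3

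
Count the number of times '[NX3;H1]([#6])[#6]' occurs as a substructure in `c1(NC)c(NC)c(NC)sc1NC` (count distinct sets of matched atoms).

[NX3;H1]([#6])[#6] is the SMARTS for a secondary amine: a trivalent nitrogen with one H, bonded to two carbons.
The molecule carries 4 separate instances of an N-methylamino group (-NHCH3) meeting every constraint; each maps to a distinct set of atoms, giving 4 matches.

4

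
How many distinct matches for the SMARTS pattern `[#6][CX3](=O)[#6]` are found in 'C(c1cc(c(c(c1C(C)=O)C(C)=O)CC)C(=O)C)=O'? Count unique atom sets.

3

[#6][CX3](=O)[#6] is the SMARTS for a ketone: a carbonyl carbon (no H) flanked by two carbons.
The molecule carries 3 separate instances of an acetyl/ketone group (-C(=O)CH3) meeting every constraint; each maps to a distinct set of atoms, giving 3 matches.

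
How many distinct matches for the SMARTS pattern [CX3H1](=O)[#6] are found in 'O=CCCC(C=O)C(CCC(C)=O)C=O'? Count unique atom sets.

[CX3H1](=O)[#6] is the SMARTS for an aldehyde: an sp2 carbon with one H, double-bonded to O and single-bonded to carbon.
The molecule carries 3 separate instances of an aldehyde (-CHO) meeting every constraint; each maps to a distinct set of atoms, giving 3 matches.

3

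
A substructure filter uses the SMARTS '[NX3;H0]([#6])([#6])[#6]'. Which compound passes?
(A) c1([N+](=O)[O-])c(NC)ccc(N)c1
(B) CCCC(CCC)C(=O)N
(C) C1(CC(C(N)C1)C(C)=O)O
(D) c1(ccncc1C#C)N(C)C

D

[NX3;H0]([#6])([#6])[#6] describes a trivalent nitrogen with no H, bonded to three carbons (a tertiary amine).
(A) has an N-methylamino group (-NHCH3) but the nitrogen still has one H (H1), not H0.
(B) has a primary amide (-C(=O)NH2) but the amide nitrogen has H2 and only one carbon neighbour.
(C) has a primary amino group (-NH2) but the nitrogen has H2, not H0 with three carbons.
(D) contains a dimethylamino group (-N(CH3)2), which satisfies every atom and bond constraint.
So the answer is (D).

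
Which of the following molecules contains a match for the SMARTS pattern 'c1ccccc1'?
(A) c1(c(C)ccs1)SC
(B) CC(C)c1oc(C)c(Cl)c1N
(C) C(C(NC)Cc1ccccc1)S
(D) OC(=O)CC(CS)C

C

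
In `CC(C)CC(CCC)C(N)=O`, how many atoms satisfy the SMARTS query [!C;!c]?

2

The query [!C;!c] means: neither aliphatic nor aromatic carbon — same as [!#6].
Check the 11 heavy atoms by environment: 9× C → no; 1× O → match; 1× N → match.
Summing the matching environments: 1 + 1 = 2 matching atoms.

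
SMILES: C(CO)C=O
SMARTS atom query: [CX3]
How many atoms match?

1

Check the 5 heavy atoms by environment: 2× C (X4) → no; 1× O (X2) → no; 1× C (X3) → match; 1× O (X1) → no.
That gives 1 matching atom.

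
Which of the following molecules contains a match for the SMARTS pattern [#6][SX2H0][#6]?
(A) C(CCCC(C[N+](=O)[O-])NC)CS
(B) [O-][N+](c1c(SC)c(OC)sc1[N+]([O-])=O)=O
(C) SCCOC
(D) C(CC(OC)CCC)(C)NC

[#6][SX2H0][#6] describes an aliphatic sulfur bridging two carbons with no H on the sulfur (a thioether).
(A) has a thiol (-SH) but the sulfur has H1, not H0 bridging two carbons.
(B) contains a methylthio ether (-SCH3), which satisfies every atom and bond constraint.
(C) has a thiol (-SH) but the sulfur has H1, not H0 bridging two carbons.
(D) has a methoxy ether (-OCH3) but the bridging atom is O, not S.
So the answer is (B).

B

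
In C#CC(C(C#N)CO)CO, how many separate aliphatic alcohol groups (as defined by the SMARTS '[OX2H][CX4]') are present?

2

[OX2H][CX4] is the SMARTS for an aliphatic alcohol: a hydroxyl oxygen bound to an sp3 (X4) carbon.
The molecule carries 2 separate instances of a hydroxyl group (-OH) meeting every constraint; each maps to a distinct set of atoms, giving 2 matches.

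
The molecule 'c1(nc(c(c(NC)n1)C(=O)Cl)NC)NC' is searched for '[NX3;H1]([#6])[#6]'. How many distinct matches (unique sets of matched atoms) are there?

[NX3;H1]([#6])[#6] is the SMARTS for a secondary amine: a trivalent nitrogen with one H, bonded to two carbons.
The molecule carries 3 separate instances of an N-methylamino group (-NHCH3) meeting every constraint; each maps to a distinct set of atoms, giving 3 matches.

3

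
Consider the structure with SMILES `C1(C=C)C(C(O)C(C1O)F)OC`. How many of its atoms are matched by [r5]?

Check the 12 heavy atoms by environment: 5× C (in 5-ring) → match; 1× F (acyclic) → no; 3× O (acyclic) → no; 3× C (acyclic) → no.
That gives 5 matching atoms.

5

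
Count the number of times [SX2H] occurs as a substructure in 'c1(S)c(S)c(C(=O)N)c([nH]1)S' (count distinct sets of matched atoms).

[SX2H] is the SMARTS for a thiol: an aliphatic sulfur with two connections, one being H.
The molecule carries 3 separate instances of a thiol (-SH) meeting every constraint; each maps to a distinct set of atoms, giving 3 matches.

3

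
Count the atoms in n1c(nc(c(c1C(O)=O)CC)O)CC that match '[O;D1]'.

3

The query [O;D1] means: aliphatic oxygen bonded to exactly one heavy atom.
Check the 14 heavy atoms by environment: 2× n (aromatic, D2) → no; 4× c (aromatic, D3) → no; 2× C (D2) → no; 2× C (D1) → no; 1× C (D3) → no; 3× O (D1) → match.
That gives 3 matching atoms.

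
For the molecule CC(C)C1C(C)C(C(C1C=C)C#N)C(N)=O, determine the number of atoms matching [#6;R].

The query [#6;R] means: carbon that is part of a ring.
Check the 16 heavy atoms by environment: 5× C (in 5-ring) → match; 8× C (acyclic) → no; 2× N (acyclic) → no; 1× O (acyclic) → no.
That gives 5 matching atoms.

5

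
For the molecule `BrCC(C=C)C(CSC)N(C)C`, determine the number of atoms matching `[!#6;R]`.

0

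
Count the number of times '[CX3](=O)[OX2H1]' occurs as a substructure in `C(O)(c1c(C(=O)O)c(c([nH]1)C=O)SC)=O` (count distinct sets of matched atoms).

[CX3](=O)[OX2H1] is the SMARTS for a carboxylic acid: an sp2 carbon double-bonded to O and single-bonded to an -OH oxygen.
The molecule carries 2 separate instances of a carboxylic acid group (-C(=O)OH) meeting every constraint; each maps to a distinct set of atoms, giving 2 matches.

2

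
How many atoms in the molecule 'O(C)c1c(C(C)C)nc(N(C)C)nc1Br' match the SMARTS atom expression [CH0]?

0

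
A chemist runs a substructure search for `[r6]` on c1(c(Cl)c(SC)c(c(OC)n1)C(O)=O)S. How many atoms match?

6

Check the 15 heavy atoms by environment: 1× n (aromatic, in 6-ring) → match; 5× c (aromatic, in 6-ring) → match; 3× C (acyclic) → no; 3× O (acyclic) → no; 1× Cl (acyclic) → no; 2× S (acyclic) → no.
Summing the matching environments: 1 + 5 = 6 matching atoms.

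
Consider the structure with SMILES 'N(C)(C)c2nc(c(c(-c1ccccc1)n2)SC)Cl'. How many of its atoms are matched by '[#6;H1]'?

The query [#6;H1] means: any carbon bearing exactly one hydrogen.
Check the 18 heavy atoms by environment: 2× n (aromatic, H0) → no; 5× c (aromatic, H0) → no; 1× S (H0) → no; 3× C (H3) → no; 5× c (aromatic, H1) → match; 1× N (H0) → no; 1× Cl (H0) → no.
That gives 5 matching atoms.

5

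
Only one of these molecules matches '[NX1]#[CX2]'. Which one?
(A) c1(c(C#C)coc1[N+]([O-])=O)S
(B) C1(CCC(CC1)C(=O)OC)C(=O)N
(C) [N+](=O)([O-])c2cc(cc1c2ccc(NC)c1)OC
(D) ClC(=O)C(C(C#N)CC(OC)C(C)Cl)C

[NX1]#[CX2] describes a nitrogen triple-bonded to a two-connected carbon (a nitrile).
(A) has a nitro group (-[N+](=O)[O-]) but there is no C#N triple bond.
(B) has a primary amide (-C(=O)NH2) but the nitrogen is NX3, not NX1.
(C) has a nitro group (-[N+](=O)[O-]) but there is no C#N triple bond.
(D) contains a nitrile (-C#N), which satisfies every atom and bond constraint.
So the answer is (D).

D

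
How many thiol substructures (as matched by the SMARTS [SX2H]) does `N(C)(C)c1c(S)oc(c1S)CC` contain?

2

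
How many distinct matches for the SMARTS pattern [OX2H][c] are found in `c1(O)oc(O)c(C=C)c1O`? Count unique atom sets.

3

[OX2H][c] is the SMARTS for a phenol: a hydroxyl oxygen attached to an aromatic carbon.
The molecule carries 3 separate instances of a hydroxyl group (-OH) meeting every constraint; each maps to a distinct set of atoms, giving 3 matches.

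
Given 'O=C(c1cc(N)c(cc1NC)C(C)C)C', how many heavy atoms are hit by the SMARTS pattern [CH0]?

1

The query [CH0] means: aliphatic carbon with no attached hydrogen.
Check the 15 heavy atoms by environment: 2× c (aromatic, H1) → no; 4× c (aromatic, H0) → no; 1× N (H1) → no; 4× C (H3) → no; 1× C (H1) → no; 1× N (H2) → no; 1× C (H0) → match; 1× O (H0) → no.
That gives 1 matching atom.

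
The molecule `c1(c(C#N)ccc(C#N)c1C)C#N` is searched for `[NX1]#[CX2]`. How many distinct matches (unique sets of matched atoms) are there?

3

[NX1]#[CX2] is the SMARTS for a nitrile: a nitrogen triple-bonded to a two-connected carbon.
The molecule carries 3 separate instances of a nitrile (-C#N) meeting every constraint; each maps to a distinct set of atoms, giving 3 matches.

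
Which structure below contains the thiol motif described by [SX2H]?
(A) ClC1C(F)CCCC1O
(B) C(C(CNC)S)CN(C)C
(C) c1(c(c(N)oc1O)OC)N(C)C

[SX2H] describes an aliphatic sulfur with two connections, one being H (a thiol).
(A) has a hydroxyl group (-OH) but it is an -OH, not an -SH.
(B) contains a thiol (-SH), which satisfies every atom and bond constraint.
(C) has a hydroxyl group (-OH) but it is an -OH, not an -SH.
So the answer is (B).

B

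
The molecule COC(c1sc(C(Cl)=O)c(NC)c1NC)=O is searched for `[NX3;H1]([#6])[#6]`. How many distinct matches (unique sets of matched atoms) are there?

2

[NX3;H1]([#6])[#6] is the SMARTS for a secondary amine: a trivalent nitrogen with one H, bonded to two carbons.
The molecule carries 2 separate instances of an N-methylamino group (-NHCH3) meeting every constraint; each maps to a distinct set of atoms, giving 2 matches.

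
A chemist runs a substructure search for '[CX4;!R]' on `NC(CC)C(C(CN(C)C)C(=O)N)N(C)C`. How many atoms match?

10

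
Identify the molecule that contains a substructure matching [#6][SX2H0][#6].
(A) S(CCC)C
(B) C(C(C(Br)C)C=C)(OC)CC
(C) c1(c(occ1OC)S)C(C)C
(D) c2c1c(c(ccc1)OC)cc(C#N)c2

[#6][SX2H0][#6] describes an aliphatic sulfur bridging two carbons with no H on the sulfur (a thioether).
(A) contains a methylthio ether (-SCH3), which satisfies every atom and bond constraint.
(B) has a methoxy ether (-OCH3) but the bridging atom is O, not S.
(C) has a methoxy ether (-OCH3) but the bridging atom is O, not S.
(D) has a methoxy ether (-OCH3) but the bridging atom is O, not S.
So the answer is (A).

A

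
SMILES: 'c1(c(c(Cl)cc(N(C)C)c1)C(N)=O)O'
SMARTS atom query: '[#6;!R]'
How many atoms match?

3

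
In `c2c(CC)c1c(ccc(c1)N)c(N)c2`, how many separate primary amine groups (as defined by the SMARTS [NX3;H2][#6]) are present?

2

[NX3;H2][#6] is the SMARTS for a primary amine: a trivalent nitrogen with two H attached to carbon.
The molecule carries 2 separate instances of a primary amino group (-NH2) meeting every constraint; each maps to a distinct set of atoms, giving 2 matches.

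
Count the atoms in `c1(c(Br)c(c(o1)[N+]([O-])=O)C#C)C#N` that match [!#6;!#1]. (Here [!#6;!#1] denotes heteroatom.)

6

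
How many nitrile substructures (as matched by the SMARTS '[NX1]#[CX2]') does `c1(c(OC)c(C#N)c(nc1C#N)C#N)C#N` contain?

[NX1]#[CX2] is the SMARTS for a nitrile: a nitrogen triple-bonded to a two-connected carbon.
The molecule carries 4 separate instances of a nitrile (-C#N) meeting every constraint; each maps to a distinct set of atoms, giving 4 matches.

4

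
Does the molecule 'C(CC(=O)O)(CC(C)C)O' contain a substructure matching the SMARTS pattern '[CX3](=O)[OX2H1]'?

The pattern [CX3](=O)[OX2H1] describes an sp2 carbon double-bonded to O and single-bonded to an -OH oxygen — a carboxylic acid.
The molecule carries a carboxylic acid group (-C(=O)OH), whose atoms satisfy every constraint of the query, so the pattern matches.

Yes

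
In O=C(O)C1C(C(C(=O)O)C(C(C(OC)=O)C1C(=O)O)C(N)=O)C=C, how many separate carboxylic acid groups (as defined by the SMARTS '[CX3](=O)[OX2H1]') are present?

3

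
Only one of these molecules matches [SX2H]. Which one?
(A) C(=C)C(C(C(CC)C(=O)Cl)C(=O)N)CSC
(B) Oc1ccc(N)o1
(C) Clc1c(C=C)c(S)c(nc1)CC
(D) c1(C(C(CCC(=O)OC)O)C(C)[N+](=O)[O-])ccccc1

C

[SX2H] describes an aliphatic sulfur with two connections, one being H (a thiol).
(A) has a methylthio ether (-SCH3) but the sulfur has H0 (bonded to two carbons), not H1.
(B) has a hydroxyl group (-OH) but it is an -OH, not an -SH.
(C) contains a thiol (-SH), which satisfies every atom and bond constraint.
(D) has a hydroxyl group (-OH) but it is an -OH, not an -SH.
So the answer is (C).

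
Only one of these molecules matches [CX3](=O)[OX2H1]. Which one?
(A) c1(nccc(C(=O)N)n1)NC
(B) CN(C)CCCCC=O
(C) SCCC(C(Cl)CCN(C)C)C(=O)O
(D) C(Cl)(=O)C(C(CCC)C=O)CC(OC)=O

[CX3](=O)[OX2H1] describes an sp2 carbon double-bonded to O and single-bonded to an -OH oxygen (a carboxylic acid).
(A) has a primary amide (-C(=O)NH2) but the carbonyl is bonded to N, not to an -OH oxygen.
(B) has an aldehyde (-CHO) but there is no singly-bonded oxygen on the carbonyl carbon.
(C) contains a carboxylic acid group (-C(=O)OH), which satisfies every atom and bond constraint.
(D) has a methyl-ester group (-C(=O)OCH3) but the singly-bonded O has no H (OX2H0, not OX2H1).
So the answer is (C).

C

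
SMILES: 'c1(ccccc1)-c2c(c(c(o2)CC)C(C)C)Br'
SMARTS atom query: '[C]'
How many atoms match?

5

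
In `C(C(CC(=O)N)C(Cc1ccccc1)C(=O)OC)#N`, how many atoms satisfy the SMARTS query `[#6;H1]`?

7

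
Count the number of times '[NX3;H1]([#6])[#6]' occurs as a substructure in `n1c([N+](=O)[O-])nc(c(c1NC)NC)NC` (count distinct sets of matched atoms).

[NX3;H1]([#6])[#6] is the SMARTS for a secondary amine: a trivalent nitrogen with one H, bonded to two carbons.
The molecule carries 3 separate instances of an N-methylamino group (-NHCH3) meeting every constraint; each maps to a distinct set of atoms, giving 3 matches.

3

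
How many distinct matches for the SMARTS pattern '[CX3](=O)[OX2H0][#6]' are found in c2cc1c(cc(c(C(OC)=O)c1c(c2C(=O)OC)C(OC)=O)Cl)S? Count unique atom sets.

[CX3](=O)[OX2H0][#6] is the SMARTS for an ester: a carbonyl carbon bonded to an oxygen that is itself bonded to carbon (no H on that O).
The molecule carries 3 separate instances of a methyl-ester group (-C(=O)OCH3) meeting every constraint; each maps to a distinct set of atoms, giving 3 matches.

3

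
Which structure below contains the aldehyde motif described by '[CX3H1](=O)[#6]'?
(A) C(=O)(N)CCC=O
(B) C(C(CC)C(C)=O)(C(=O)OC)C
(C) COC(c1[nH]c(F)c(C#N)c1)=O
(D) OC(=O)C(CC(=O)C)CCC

[CX3H1](=O)[#6] describes an sp2 carbon with one H, double-bonded to O and single-bonded to carbon (an aldehyde).
(A) contains an aldehyde (-CHO), which satisfies every atom and bond constraint.
(B) has an acetyl/ketone group (-C(=O)CH3) but the carbonyl carbon has H0 (two carbon neighbours), not H1.
(C) has a methyl-ester group (-C(=O)OCH3) but the carbonyl carbon has H0, not H1.
(D) has an acetyl/ketone group (-C(=O)CH3) but the carbonyl carbon has H0 (two carbon neighbours), not H1.
So the answer is (A).

A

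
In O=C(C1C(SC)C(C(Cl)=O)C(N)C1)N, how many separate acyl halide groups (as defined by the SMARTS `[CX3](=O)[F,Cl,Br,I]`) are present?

[CX3](=O)[F,Cl,Br,I] is the SMARTS for an acyl halide: a carbonyl carbon bonded to a halogen.
Exactly one fragment in the molecule meets all constraints, giving 1 match.

1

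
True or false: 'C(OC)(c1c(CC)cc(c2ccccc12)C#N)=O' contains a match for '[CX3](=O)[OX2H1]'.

False

The pattern [CX3](=O)[OX2H1] describes an sp2 carbon double-bonded to O and single-bonded to an -OH oxygen — a carboxylic acid.
The closest candidate here is a methyl-ester group (-C(=O)OCH3), but the singly-bonded O has no H (OX2H0, not OX2H1). No other fragment satisfies the full query, so there is no match.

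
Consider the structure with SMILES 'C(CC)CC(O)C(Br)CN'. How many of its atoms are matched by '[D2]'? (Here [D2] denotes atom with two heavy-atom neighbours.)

4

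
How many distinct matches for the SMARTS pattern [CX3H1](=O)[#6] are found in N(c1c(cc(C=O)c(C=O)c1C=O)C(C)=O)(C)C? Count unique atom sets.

3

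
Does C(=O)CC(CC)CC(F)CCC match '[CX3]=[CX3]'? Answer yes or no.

The pattern [CX3]=[CX3] describes a non-aromatic C=C double bond between two sp2 carbons — an alkene.
The closest candidate here is an ethyl group (-CH2CH3), but its C-C bond is a single bond between CX4 carbons, not CX3=CX3. No other fragment satisfies the full query, so there is no match.

No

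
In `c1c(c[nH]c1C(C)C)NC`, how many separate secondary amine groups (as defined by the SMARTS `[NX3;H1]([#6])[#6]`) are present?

1

[NX3;H1]([#6])[#6] is the SMARTS for a secondary amine: a trivalent nitrogen with one H, bonded to two carbons.
Exactly one fragment in the molecule meets all constraints, giving 1 match.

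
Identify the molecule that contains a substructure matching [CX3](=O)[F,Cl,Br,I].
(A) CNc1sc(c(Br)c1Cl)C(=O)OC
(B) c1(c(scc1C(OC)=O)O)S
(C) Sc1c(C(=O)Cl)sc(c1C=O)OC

[CX3](=O)[F,Cl,Br,I] describes a carbonyl carbon bonded to a halogen (an acyl halide).
(A) has a methyl-ester group (-C(=O)OCH3) but the carbonyl is bonded to -O-C, not to a halogen.
(B) has a methyl-ester group (-C(=O)OCH3) but the carbonyl is bonded to -O-C, not to a halogen.
(C) contains an acyl chloride (-C(=O)Cl), which satisfies every atom and bond constraint.
So the answer is (C).

C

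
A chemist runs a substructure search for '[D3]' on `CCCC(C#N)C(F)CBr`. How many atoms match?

2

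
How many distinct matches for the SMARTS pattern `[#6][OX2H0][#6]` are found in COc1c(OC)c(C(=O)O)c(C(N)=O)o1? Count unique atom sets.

[#6][OX2H0][#6] is the SMARTS for an ether: an aliphatic oxygen bridging two carbons with no H on the oxygen.
The molecule carries 2 separate instances of a methoxy ether (-OCH3) meeting every constraint; each maps to a distinct set of atoms, giving 2 matches.

2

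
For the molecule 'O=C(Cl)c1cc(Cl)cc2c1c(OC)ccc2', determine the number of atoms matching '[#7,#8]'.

The query [#7,#8] means: nitrogen or oxygen (comma = OR).
Check the 16 heavy atoms by environment: 10× c (aromatic) → no; 2× C → no; 2× O → match; 2× Cl → no.
That gives 2 matching atoms.

2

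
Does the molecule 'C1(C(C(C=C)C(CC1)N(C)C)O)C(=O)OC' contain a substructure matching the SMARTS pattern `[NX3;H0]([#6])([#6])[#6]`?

Yes

The pattern [NX3;H0]([#6])([#6])[#6] describes a trivalent nitrogen with no H, bonded to three carbons — a tertiary amine.
The molecule carries a dimethylamino group (-N(CH3)2), whose atoms satisfy every constraint of the query, so the pattern matches.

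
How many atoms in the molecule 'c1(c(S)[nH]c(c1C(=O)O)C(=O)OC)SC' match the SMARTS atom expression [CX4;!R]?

The query [CX4;!R] means: aliphatic carbon with four total connections, not in a ring.
Check the 15 heavy atoms by environment: 1× n (aromatic, X3, in 5-ring) → no; 4× c (aromatic, X3, in 5-ring) → no; 2× C (X3, acyclic) → no; 2× O (X1, acyclic) → no; 2× O (X2, acyclic) → no; 2× C (X4, acyclic) → match; 2× S (X2, acyclic) → no.
That gives 2 matching atoms.

2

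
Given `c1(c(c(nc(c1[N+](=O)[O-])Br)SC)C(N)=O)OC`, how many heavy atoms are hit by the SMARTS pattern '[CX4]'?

The query [CX4] means: C with X4: aliphatic carbon with exactly 4 total connections (bonds + H).
Check the 17 heavy atoms by environment: 1× n (aromatic, X2) → no; 5× c (aromatic, X3) → no; 1× C (X3) → no; 2× O (X1) → no; 1× N (X3) → no; 1× Br (X1) → no; 1× O (X2) → no; 2× C (X4) → match; 1× S (X2) → no; 1× N (charge +1, X3) → no; 1× O (charge -1, X1) → no.
That gives 2 matching atoms.

2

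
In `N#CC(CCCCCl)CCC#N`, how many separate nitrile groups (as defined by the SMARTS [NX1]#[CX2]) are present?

[NX1]#[CX2] is the SMARTS for a nitrile: a nitrogen triple-bonded to a two-connected carbon.
The molecule carries 2 separate instances of a nitrile (-C#N) meeting every constraint; each maps to a distinct set of atoms, giving 2 matches.

2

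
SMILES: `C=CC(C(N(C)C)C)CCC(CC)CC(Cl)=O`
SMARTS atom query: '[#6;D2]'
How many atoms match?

The query [#6;D2] means: any carbon bonded to exactly two heavy atoms.
Check the 17 heavy atoms by environment: 5× C (D1) → no; 4× C (D3) → no; 5× C (D2) → match; 1× O (D1) → no; 1× Cl (D1) → no; 1× N (D3) → no.
That gives 5 matching atoms.

5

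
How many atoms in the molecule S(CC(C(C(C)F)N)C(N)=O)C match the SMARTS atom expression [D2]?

2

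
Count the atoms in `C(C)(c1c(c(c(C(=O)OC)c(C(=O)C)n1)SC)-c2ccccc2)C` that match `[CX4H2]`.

Check the 24 heavy atoms by environment: 1× n (aromatic, H0, X2) → no; 6× c (aromatic, H0, X3) → no; 1× C (H1, X4) → no; 5× C (H3, X4) → no; 5× c (aromatic, H1, X3) → no; 2× C (H0, X3) → no; 2× O (H0, X1) → no; 1× O (H0, X2) → no; 1× S (H0, X2) → no.
No environment satisfies the query, so 0 matching atoms.

0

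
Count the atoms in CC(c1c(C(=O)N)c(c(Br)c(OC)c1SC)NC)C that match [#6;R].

6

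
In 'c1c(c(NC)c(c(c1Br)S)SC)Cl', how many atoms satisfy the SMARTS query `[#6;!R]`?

2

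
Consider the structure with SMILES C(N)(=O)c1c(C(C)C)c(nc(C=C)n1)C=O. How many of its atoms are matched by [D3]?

6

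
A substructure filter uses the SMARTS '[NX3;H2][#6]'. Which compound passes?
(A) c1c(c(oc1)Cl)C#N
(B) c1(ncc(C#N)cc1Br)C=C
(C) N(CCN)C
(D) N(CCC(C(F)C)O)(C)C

[NX3;H2][#6] describes a trivalent nitrogen with two H attached to carbon (a primary amine).
(A) has a nitrile (-C#N) but the nitrogen is NX1 (triple-bonded), not NX3 with two H.
(B) has a nitrile (-C#N) but the nitrogen is NX1 (triple-bonded), not NX3 with two H.
(C) contains a primary amino group (-NH2), which satisfies every atom and bond constraint.
(D) has a dimethylamino group (-N(CH3)2) but the nitrogen has H0, not H2.
So the answer is (C).

C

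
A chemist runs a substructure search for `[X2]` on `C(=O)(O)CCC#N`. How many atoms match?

2

Check the 7 heavy atoms by environment: 2× C (X4) → no; 1× C (X3) → no; 1× O (X1) → no; 1× O (X2) → match; 1× C (X2) → match; 1× N (X1) → no.
Summing the matching environments: 1 + 1 = 2 matching atoms.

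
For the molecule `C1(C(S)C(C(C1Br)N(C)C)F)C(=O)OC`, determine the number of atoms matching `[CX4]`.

8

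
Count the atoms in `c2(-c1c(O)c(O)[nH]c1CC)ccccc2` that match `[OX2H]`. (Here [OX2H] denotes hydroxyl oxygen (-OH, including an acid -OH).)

2

Check the 15 heavy atoms by environment: 1× n (aromatic, H1, X3) → no; 5× c (aromatic, H0, X3) → no; 2× O (H1, X2) → match; 5× c (aromatic, H1, X3) → no; 1× C (H2, X4) → no; 1× C (H3, X4) → no.
That gives 2 matching atoms.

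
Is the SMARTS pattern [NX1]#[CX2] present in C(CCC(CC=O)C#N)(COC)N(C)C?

Yes

The pattern [NX1]#[CX2] describes a nitrogen triple-bonded to a two-connected carbon — a nitrile.
The molecule carries a nitrile (-C#N), whose atoms satisfy every constraint of the query, so the pattern matches.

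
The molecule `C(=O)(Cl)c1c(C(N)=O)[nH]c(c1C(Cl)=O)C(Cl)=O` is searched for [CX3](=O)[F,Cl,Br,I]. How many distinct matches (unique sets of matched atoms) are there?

[CX3](=O)[F,Cl,Br,I] is the SMARTS for an acyl halide: a carbonyl carbon bonded to a halogen.
The molecule carries 3 separate instances of an acyl chloride (-C(=O)Cl) meeting every constraint; each maps to a distinct set of atoms, giving 3 matches.

3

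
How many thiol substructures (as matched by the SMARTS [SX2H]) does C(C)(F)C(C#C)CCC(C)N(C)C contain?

0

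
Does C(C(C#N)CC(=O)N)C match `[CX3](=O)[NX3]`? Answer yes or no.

Yes

The pattern [CX3](=O)[NX3] describes a carbonyl carbon bonded to a trivalent nitrogen — an amide.
The molecule carries a primary amide (-C(=O)NH2), whose atoms satisfy every constraint of the query, so the pattern matches.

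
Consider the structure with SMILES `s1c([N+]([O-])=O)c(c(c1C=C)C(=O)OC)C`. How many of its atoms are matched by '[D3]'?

6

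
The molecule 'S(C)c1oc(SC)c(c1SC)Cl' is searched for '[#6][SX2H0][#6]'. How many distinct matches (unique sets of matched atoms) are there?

[#6][SX2H0][#6] is the SMARTS for a thioether: an aliphatic sulfur bridging two carbons with no H on the sulfur.
The molecule carries 3 separate instances of a methylthio ether (-SCH3) meeting every constraint; each maps to a distinct set of atoms, giving 3 matches.

3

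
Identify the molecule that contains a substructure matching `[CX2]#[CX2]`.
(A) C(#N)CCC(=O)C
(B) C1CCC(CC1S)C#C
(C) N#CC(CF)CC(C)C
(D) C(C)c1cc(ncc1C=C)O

[CX2]#[CX2] describes a carbon-carbon triple bond (an alkyne).
(A) has a nitrile (-C#N) but the triple bond is C#N, not C#C.
(B) contains an ethynyl group (-C#CH), which satisfies every atom and bond constraint.
(C) has a nitrile (-C#N) but the triple bond is C#N, not C#C.
(D) has a vinyl group (-CH=CH2) but the C=C is a double bond; both carbons are CX3, not CX2.
So the answer is (B).

B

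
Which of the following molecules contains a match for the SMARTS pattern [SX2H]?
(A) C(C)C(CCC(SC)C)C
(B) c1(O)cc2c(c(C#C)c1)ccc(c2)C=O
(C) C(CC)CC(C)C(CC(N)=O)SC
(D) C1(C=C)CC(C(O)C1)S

[SX2H] describes an aliphatic sulfur with two connections, one being H (a thiol).
(A) has a methylthio ether (-SCH3) but the sulfur has H0 (bonded to two carbons), not H1.
(B) has a hydroxyl group (-OH) but it is an -OH, not an -SH.
(C) has a methylthio ether (-SCH3) but the sulfur has H0 (bonded to two carbons), not H1.
(D) contains a thiol (-SH), which satisfies every atom and bond constraint.
So the answer is (D).

D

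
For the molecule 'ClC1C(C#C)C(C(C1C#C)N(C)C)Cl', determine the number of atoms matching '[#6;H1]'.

7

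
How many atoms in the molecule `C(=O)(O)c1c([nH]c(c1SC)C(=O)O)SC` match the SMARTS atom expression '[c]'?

4

The query [c] means: lowercase c matches aromatic carbon only.
Check the 15 heavy atoms by environment: 1× n (aromatic) → no; 4× c (aromatic) → match; 4× C → no; 4× O → no; 2× S → no.
That gives 4 matching atoms.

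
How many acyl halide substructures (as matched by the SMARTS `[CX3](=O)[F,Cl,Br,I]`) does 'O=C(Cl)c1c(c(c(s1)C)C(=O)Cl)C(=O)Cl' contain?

3

[CX3](=O)[F,Cl,Br,I] is the SMARTS for an acyl halide: a carbonyl carbon bonded to a halogen.
The molecule carries 3 separate instances of an acyl chloride (-C(=O)Cl) meeting every constraint; each maps to a distinct set of atoms, giving 3 matches.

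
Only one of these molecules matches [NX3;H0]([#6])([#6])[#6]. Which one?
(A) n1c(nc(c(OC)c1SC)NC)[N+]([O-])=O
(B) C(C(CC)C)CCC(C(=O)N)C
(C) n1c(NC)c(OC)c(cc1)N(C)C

C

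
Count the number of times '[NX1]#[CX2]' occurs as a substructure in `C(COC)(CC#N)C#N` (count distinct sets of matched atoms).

2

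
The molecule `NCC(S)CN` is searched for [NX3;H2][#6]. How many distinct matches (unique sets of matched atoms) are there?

2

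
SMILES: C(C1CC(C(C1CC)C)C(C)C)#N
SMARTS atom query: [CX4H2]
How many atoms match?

The query [CX4H2] means: sp3 carbon (X4) with exactly two hydrogens.
Check the 13 heavy atoms by environment: 5× C (H1, X4) → no; 2× C (H2, X4) → match; 1× C (H0, X2) → no; 1× N (H0, X1) → no; 4× C (H3, X4) → no.
That gives 2 matching atoms.

2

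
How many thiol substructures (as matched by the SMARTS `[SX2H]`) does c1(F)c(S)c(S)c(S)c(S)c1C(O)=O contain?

4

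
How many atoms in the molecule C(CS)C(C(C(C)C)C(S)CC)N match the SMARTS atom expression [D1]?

6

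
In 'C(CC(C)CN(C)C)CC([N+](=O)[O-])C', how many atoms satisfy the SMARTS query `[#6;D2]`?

The query [#6;D2] means: any carbon bonded to exactly two heavy atoms.
Check the 14 heavy atoms by environment: 4× C (D2) → match; 2× C (D3) → no; 4× C (D1) → no; 1× N (charge +1, D3) → no; 1× O (charge -1, D1) → no; 1× O (D1) → no; 1× N (D3) → no.
That gives 4 matching atoms.

4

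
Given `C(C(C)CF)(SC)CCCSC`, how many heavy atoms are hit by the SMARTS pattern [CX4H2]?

4

The query [CX4H2] means: sp3 carbon (X4) with exactly two hydrogens.
Check the 12 heavy atoms by environment: 4× C (H2, X4) → match; 2× C (H1, X4) → no; 2× S (H0, X2) → no; 3× C (H3, X4) → no; 1× F (H0, X1) → no.
That gives 4 matching atoms.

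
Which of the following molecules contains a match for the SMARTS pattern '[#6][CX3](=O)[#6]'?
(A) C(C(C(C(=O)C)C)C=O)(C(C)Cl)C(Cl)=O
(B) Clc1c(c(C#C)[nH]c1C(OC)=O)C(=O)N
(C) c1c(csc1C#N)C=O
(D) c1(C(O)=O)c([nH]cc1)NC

[#6][CX3](=O)[#6] describes a carbonyl carbon (no H) flanked by two carbons (a ketone).
(A) contains an acetyl/ketone group (-C(=O)CH3), which satisfies every atom and bond constraint.
(B) has a methyl-ester group (-C(=O)OCH3) but one neighbour of the carbonyl carbon is O, not C.
(C) has an aldehyde (-CHO) but the carbonyl carbon has H1, so it is not flanked by two carbons.
(D) has a carboxylic acid group (-C(=O)OH) but one neighbour of the carbonyl carbon is O, not C.
So the answer is (A).

A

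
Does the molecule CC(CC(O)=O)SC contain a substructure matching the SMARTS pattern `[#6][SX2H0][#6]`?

The pattern [#6][SX2H0][#6] describes an aliphatic sulfur bridging two carbons with no H on the sulfur — a thioether.
The molecule carries a methylthio ether (-SCH3), whose atoms satisfy every constraint of the query, so the pattern matches.

Yes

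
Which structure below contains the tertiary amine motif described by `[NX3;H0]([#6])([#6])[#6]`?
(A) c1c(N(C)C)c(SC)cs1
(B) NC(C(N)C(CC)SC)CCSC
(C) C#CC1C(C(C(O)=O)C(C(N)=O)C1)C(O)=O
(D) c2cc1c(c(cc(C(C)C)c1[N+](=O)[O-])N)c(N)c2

[NX3;H0]([#6])([#6])[#6] describes a trivalent nitrogen with no H, bonded to three carbons (a tertiary amine).
(A) contains a dimethylamino group (-N(CH3)2), which satisfies every atom and bond constraint.
(B) has a primary amino group (-NH2) but the nitrogen has H2, not H0 with three carbons.
(C) has a primary amide (-C(=O)NH2) but the amide nitrogen has H2 and only one carbon neighbour.
(D) has a primary amino group (-NH2) but the nitrogen has H2, not H0 with three carbons.
So the answer is (A).

A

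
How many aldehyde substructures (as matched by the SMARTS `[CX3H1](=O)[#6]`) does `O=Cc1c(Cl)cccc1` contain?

[CX3H1](=O)[#6] is the SMARTS for an aldehyde: an sp2 carbon with one H, double-bonded to O and single-bonded to carbon.
Exactly one fragment in the molecule meets all constraints, giving 1 match.

1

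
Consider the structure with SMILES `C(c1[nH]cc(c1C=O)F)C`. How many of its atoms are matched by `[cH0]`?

The query [cH0] means: aromatic carbon with no attached hydrogen (substituted or ring-fusion).
Check the 10 heavy atoms by environment: 1× n (aromatic, H1) → no; 1× c (aromatic, H1) → no; 3× c (aromatic, H0) → match; 1× F (H0) → no; 1× C (H2) → no; 1× C (H3) → no; 1× C (H1) → no; 1× O (H0) → no.
That gives 3 matching atoms.

3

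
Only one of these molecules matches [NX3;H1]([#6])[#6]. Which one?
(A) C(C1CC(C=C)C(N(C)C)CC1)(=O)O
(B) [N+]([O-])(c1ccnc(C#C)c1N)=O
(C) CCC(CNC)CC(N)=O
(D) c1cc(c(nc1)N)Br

[NX3;H1]([#6])[#6] describes a trivalent nitrogen with one H, bonded to two carbons (a secondary amine).
(A) has a dimethylamino group (-N(CH3)2) but the nitrogen has H0, not H1.
(B) has a primary amino group (-NH2) but the nitrogen has H2 and only one carbon neighbour.
(C) contains an N-methylamino group (-NHCH3), which satisfies every atom and bond constraint.
(D) has a primary amino group (-NH2) but the nitrogen has H2 and only one carbon neighbour.
So the answer is (C).

C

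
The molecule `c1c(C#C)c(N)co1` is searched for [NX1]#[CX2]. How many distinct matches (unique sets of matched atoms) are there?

[NX1]#[CX2] is the SMARTS for a nitrile: a nitrogen triple-bonded to a two-connected carbon.
The molecule has a primary amino group (-NH2), but the nitrogen is NX3 (three connections), not NX1 triple-bonded; nothing else fits, so there are 0 matches.

0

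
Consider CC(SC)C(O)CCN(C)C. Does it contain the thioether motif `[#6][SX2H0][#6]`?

Yes

The pattern [#6][SX2H0][#6] describes an aliphatic sulfur bridging two carbons with no H on the sulfur — a thioether.
The molecule carries a methylthio ether (-SCH3), whose atoms satisfy every constraint of the query, so the pattern matches.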